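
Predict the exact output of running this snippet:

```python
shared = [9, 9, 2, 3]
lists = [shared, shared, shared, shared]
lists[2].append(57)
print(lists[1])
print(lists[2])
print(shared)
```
[9, 9, 2, 3, 57]
[9, 9, 2, 3, 57]
[9, 9, 2, 3, 57]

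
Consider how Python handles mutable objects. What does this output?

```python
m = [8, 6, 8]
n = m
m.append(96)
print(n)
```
[8, 6, 8, 96]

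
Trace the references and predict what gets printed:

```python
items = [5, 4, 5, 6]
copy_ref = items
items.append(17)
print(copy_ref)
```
[5, 4, 5, 6, 17]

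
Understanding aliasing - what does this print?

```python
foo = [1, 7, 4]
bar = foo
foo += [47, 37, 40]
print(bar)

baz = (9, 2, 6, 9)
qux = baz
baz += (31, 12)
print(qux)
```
[1, 7, 4, 47, 37, 40]
(9, 2, 6, 9)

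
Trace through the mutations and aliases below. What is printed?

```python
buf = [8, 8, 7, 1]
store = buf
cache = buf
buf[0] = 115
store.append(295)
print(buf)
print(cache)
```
[115, 8, 7, 1, 295]
[115, 8, 7, 1, 295]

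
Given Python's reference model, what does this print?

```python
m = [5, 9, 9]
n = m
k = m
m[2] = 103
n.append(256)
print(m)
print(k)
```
[5, 9, 103, 256]
[5, 9, 103, 256]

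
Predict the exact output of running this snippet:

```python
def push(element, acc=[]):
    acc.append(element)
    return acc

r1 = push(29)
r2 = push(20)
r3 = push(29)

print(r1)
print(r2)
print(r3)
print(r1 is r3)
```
[29, 20, 29]
[29, 20, 29]
[29, 20, 29]
True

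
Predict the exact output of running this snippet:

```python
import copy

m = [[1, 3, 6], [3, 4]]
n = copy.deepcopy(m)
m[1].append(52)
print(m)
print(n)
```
[[1, 3, 6], [3, 4, 52]]
[[1, 3, 6], [3, 4]]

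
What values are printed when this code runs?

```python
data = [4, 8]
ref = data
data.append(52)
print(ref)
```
[4, 8, 52]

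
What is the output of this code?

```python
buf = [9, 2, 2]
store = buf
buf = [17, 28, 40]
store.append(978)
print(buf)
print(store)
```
[17, 28, 40]
[9, 2, 2, 978]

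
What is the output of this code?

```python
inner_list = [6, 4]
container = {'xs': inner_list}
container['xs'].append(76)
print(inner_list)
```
[6, 4, 76]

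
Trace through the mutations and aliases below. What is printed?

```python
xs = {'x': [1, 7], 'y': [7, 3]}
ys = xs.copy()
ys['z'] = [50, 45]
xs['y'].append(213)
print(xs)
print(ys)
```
{'x': [1, 7], 'y': [7, 3, 213]}
{'x': [1, 7], 'y': [7, 3, 213], 'z': [50, 45]}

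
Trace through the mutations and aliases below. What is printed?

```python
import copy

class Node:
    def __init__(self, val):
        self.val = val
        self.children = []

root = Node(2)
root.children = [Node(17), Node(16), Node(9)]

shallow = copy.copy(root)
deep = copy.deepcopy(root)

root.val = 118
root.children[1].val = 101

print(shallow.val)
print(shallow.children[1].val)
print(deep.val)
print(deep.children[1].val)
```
2
101
2
16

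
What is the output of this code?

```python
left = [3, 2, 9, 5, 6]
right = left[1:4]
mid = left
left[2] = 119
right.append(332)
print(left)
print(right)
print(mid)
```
[3, 2, 119, 5, 6]
[2, 9, 5, 332]
[3, 2, 119, 5, 6]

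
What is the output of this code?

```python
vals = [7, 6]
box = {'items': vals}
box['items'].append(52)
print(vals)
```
[7, 6, 52]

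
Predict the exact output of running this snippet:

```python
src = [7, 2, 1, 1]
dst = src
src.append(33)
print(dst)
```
[7, 2, 1, 1, 33]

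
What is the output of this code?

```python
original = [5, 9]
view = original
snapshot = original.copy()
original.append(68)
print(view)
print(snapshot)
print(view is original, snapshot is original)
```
[5, 9, 68]
[5, 9]
True False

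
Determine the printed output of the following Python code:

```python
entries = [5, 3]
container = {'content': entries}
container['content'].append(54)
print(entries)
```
[5, 3, 54]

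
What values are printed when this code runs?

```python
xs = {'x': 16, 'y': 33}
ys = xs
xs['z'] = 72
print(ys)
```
{'x': 16, 'y': 33, 'z': 72}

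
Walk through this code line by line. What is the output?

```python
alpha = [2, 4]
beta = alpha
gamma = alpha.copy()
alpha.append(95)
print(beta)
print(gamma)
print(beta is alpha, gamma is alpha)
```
[2, 4, 95]
[2, 4]
True False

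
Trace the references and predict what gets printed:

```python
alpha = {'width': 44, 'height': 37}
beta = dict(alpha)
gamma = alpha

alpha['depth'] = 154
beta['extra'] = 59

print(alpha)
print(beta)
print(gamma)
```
{'width': 44, 'height': 37, 'depth': 154}
{'width': 44, 'height': 37, 'extra': 59}
{'width': 44, 'height': 37, 'depth': 154}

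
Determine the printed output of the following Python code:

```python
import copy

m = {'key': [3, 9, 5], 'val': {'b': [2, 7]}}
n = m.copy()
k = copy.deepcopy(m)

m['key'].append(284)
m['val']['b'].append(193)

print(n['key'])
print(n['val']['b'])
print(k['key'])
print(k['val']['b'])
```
[3, 9, 5, 284]
[2, 7, 193]
[3, 9, 5]
[2, 7]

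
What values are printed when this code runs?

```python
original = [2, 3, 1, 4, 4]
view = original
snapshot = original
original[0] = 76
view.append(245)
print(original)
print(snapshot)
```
[76, 3, 1, 4, 4, 245]
[76, 3, 1, 4, 4, 245]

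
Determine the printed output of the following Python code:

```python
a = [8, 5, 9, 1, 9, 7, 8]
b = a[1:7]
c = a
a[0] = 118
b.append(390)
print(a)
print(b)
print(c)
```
[118, 5, 9, 1, 9, 7, 8]
[5, 9, 1, 9, 7, 8, 390]
[118, 5, 9, 1, 9, 7, 8]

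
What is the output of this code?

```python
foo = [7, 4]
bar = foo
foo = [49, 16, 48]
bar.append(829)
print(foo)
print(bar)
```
[49, 16, 48]
[7, 4, 829]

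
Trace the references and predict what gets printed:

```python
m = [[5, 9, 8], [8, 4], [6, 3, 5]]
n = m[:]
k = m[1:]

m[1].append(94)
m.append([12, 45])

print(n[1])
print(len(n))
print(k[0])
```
[8, 4, 94]
3
[8, 4, 94]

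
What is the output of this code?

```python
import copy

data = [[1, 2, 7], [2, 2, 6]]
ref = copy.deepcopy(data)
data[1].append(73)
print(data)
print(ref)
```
[[1, 2, 7], [2, 2, 6, 73]]
[[1, 2, 7], [2, 2, 6]]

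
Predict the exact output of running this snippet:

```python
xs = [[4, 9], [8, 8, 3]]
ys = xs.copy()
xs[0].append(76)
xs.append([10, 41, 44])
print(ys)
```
[[4, 9, 76], [8, 8, 3]]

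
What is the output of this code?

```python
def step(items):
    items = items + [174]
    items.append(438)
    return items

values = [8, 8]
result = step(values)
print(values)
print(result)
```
[8, 8]
[8, 8, 174, 438]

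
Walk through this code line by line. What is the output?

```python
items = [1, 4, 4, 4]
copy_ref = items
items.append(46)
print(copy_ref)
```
[1, 4, 4, 4, 46]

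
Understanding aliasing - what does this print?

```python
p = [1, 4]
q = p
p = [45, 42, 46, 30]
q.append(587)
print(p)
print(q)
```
[45, 42, 46, 30]
[1, 4, 587]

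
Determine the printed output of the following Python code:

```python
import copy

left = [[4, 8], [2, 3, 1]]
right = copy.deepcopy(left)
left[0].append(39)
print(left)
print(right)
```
[[4, 8, 39], [2, 3, 1]]
[[4, 8], [2, 3, 1]]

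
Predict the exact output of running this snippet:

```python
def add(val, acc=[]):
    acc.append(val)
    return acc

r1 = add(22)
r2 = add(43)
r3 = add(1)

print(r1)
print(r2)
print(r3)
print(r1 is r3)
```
[22, 43, 1]
[22, 43, 1]
[22, 43, 1]
True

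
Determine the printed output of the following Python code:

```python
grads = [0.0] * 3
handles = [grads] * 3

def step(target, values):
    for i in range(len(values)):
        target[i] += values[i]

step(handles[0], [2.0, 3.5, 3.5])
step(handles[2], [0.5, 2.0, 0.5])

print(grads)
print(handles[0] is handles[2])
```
[2.5, 5.5, 4.0]
True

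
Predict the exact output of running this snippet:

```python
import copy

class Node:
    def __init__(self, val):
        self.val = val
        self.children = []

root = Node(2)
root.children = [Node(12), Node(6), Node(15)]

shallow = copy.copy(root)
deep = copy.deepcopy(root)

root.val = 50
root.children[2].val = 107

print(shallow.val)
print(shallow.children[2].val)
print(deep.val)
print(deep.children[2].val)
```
2
107
2
15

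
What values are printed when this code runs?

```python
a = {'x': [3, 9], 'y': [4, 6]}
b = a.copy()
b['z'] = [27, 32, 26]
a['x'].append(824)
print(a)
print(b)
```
{'x': [3, 9, 824], 'y': [4, 6]}
{'x': [3, 9, 824], 'y': [4, 6], 'z': [27, 32, 26]}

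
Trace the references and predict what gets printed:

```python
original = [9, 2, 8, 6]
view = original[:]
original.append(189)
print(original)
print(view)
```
[9, 2, 8, 6, 189]
[9, 2, 8, 6]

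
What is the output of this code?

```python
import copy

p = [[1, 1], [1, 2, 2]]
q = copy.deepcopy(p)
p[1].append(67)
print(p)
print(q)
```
[[1, 1], [1, 2, 2, 67]]
[[1, 1], [1, 2, 2]]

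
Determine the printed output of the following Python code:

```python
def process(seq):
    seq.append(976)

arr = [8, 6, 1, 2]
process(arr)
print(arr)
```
[8, 6, 1, 2, 976]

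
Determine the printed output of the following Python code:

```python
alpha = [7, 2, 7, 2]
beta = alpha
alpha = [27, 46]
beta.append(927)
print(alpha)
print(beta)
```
[27, 46]
[7, 2, 7, 2, 927]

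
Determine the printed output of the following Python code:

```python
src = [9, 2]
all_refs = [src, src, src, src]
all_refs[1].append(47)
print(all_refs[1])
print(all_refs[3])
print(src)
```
[9, 2, 47]
[9, 2, 47]
[9, 2, 47]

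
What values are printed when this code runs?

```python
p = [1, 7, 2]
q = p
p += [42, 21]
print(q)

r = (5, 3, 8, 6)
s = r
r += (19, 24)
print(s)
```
[1, 7, 2, 42, 21]
(5, 3, 8, 6)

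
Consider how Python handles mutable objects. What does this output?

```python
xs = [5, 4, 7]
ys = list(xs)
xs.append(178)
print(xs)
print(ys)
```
[5, 4, 7, 178]
[5, 4, 7]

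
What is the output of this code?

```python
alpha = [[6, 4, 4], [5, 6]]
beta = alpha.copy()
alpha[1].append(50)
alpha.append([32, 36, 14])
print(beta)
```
[[6, 4, 4], [5, 6, 50]]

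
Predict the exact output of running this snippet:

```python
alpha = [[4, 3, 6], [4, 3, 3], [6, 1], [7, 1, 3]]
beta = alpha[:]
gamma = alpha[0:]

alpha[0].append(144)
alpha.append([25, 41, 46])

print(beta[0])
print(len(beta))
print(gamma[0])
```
[4, 3, 6, 144]
4
[4, 3, 6, 144]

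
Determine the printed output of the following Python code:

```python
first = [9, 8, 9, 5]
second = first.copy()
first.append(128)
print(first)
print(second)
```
[9, 8, 9, 5, 128]
[9, 8, 9, 5]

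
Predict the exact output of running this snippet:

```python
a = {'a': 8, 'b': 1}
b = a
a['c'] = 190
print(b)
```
{'a': 8, 'b': 1, 'c': 190}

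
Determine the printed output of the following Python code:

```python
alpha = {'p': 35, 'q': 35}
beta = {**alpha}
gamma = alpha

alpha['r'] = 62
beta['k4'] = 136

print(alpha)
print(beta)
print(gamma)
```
{'p': 35, 'q': 35, 'r': 62}
{'p': 35, 'q': 35, 'k4': 136}
{'p': 35, 'q': 35, 'r': 62}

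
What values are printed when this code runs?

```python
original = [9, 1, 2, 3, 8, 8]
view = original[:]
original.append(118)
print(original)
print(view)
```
[9, 1, 2, 3, 8, 8, 118]
[9, 1, 2, 3, 8, 8]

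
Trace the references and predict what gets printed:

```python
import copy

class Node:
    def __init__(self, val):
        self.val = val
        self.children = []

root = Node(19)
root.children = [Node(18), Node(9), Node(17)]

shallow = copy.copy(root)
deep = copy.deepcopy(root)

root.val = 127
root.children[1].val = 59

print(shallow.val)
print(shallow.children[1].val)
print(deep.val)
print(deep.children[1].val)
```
19
59
19
9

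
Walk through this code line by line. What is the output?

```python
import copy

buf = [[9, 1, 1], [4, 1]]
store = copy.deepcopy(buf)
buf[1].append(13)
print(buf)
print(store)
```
[[9, 1, 1], [4, 1, 13]]
[[9, 1, 1], [4, 1]]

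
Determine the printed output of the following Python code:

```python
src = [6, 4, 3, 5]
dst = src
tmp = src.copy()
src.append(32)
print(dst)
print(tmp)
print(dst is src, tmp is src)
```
[6, 4, 3, 5, 32]
[6, 4, 3, 5]
True False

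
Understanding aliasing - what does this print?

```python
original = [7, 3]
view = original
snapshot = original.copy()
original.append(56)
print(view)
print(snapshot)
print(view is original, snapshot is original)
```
[7, 3, 56]
[7, 3]
True False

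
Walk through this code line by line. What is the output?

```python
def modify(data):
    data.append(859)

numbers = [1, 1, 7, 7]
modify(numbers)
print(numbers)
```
[1, 1, 7, 7, 859]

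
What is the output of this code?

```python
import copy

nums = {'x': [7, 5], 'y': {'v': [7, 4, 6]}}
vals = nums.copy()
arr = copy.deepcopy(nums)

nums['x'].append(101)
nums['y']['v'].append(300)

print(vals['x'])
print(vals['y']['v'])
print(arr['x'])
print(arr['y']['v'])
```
[7, 5, 101]
[7, 4, 6, 300]
[7, 5]
[7, 4, 6]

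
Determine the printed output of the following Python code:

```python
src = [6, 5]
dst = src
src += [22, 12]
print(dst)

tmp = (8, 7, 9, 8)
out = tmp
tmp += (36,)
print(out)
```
[6, 5, 22, 12]
(8, 7, 9, 8)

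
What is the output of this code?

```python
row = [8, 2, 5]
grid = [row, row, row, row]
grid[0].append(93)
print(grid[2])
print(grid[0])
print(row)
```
[8, 2, 5, 93]
[8, 2, 5, 93]
[8, 2, 5, 93]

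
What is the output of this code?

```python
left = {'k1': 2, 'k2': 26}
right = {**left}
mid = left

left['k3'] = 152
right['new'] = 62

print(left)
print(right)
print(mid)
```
{'k1': 2, 'k2': 26, 'k3': 152}
{'k1': 2, 'k2': 26, 'new': 62}
{'k1': 2, 'k2': 26, 'k3': 152}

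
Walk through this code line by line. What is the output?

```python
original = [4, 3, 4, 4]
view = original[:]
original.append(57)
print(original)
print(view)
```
[4, 3, 4, 4, 57]
[4, 3, 4, 4]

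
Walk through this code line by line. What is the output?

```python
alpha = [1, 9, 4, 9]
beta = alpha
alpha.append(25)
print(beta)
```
[1, 9, 4, 9, 25]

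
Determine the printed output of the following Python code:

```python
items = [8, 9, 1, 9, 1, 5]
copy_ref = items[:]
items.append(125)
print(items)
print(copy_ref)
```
[8, 9, 1, 9, 1, 5, 125]
[8, 9, 1, 9, 1, 5]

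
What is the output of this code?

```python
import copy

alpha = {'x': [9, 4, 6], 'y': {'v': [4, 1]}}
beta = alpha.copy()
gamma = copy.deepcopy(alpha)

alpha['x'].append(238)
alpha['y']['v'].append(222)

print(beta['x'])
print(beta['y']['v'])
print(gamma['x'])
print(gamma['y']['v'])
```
[9, 4, 6, 238]
[4, 1, 222]
[9, 4, 6]
[4, 1]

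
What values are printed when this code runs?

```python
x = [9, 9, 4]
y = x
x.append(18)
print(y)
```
[9, 9, 4, 18]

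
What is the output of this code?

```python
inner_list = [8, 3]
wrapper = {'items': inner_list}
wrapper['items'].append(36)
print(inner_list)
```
[8, 3, 36]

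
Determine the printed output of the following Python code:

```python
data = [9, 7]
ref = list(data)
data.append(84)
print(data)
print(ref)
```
[9, 7, 84]
[9, 7]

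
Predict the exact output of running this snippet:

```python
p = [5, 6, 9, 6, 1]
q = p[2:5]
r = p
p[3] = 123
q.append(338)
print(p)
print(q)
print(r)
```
[5, 6, 9, 123, 1]
[9, 6, 1, 338]
[5, 6, 9, 123, 1]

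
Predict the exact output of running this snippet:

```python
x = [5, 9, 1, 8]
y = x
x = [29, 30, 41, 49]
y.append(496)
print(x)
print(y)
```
[29, 30, 41, 49]
[5, 9, 1, 8, 496]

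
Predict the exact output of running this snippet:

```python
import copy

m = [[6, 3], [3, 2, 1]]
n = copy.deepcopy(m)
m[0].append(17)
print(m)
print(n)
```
[[6, 3, 17], [3, 2, 1]]
[[6, 3], [3, 2, 1]]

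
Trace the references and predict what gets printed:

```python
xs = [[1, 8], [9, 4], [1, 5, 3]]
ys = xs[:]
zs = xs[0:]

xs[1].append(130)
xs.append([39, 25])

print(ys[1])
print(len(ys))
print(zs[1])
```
[9, 4, 130]
3
[9, 4, 130]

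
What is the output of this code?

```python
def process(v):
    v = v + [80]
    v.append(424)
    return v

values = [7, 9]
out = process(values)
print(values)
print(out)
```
[7, 9]
[7, 9, 80, 424]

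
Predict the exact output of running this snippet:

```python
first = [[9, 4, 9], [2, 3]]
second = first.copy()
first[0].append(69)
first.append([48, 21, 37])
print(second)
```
[[9, 4, 9, 69], [2, 3]]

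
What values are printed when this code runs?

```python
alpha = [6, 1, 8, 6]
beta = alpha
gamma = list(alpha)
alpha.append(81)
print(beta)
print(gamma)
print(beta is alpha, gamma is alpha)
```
[6, 1, 8, 6, 81]
[6, 1, 8, 6]
True False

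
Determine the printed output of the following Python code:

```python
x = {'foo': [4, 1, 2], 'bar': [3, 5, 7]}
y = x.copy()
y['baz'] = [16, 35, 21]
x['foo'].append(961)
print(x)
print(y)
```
{'foo': [4, 1, 2, 961], 'bar': [3, 5, 7]}
{'foo': [4, 1, 2, 961], 'bar': [3, 5, 7], 'baz': [16, 35, 21]}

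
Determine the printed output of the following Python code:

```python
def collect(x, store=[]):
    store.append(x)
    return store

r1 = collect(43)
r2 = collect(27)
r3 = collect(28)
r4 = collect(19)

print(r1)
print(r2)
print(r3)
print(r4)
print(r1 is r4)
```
[43, 27, 28, 19]
[43, 27, 28, 19]
[43, 27, 28, 19]
[43, 27, 28, 19]
True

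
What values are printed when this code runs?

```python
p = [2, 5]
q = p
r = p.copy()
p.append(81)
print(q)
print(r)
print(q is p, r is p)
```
[2, 5, 81]
[2, 5]
True False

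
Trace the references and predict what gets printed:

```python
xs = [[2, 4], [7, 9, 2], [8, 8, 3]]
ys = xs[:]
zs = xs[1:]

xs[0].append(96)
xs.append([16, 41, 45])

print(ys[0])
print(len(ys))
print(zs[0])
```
[2, 4, 96]
3
[7, 9, 2]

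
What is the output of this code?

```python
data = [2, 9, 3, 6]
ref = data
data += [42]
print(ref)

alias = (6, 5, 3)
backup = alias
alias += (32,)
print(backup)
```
[2, 9, 3, 6, 42]
(6, 5, 3)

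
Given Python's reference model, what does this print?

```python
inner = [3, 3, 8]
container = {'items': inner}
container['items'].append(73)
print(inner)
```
[3, 3, 8, 73]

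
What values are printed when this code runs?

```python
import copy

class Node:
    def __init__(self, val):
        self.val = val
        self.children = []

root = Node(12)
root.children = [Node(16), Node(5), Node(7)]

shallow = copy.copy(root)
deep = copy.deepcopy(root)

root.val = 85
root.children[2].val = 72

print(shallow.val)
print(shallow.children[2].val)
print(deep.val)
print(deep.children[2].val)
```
12
72
12
7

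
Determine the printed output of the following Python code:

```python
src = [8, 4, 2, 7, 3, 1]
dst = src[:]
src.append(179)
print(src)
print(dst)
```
[8, 4, 2, 7, 3, 1, 179]
[8, 4, 2, 7, 3, 1]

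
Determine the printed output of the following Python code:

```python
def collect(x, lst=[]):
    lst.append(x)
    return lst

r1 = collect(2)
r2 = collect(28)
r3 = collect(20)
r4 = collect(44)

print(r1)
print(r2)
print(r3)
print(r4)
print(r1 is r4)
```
[2, 28, 20, 44]
[2, 28, 20, 44]
[2, 28, 20, 44]
[2, 28, 20, 44]
True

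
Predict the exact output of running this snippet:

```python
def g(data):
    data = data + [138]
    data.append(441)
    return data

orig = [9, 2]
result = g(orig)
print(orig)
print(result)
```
[9, 2]
[9, 2, 138, 441]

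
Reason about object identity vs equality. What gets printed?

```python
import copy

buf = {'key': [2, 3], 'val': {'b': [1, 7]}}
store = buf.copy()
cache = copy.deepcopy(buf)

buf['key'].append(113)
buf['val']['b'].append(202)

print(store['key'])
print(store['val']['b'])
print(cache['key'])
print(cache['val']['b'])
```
[2, 3, 113]
[1, 7, 202]
[2, 3]
[1, 7]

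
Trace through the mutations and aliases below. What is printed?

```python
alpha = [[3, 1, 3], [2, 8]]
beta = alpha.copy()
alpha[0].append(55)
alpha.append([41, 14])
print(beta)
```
[[3, 1, 3, 55], [2, 8]]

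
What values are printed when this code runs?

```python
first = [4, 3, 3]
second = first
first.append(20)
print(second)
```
[4, 3, 3, 20]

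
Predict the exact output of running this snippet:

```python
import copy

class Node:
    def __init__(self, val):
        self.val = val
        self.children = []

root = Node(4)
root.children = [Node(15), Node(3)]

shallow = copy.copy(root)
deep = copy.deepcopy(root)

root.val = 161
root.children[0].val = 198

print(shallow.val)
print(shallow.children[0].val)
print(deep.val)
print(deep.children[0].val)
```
4
198
4
15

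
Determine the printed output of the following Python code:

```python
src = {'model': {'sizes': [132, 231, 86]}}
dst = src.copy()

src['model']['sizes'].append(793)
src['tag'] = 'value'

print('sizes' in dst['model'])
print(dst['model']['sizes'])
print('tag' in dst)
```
True
[132, 231, 86, 793]
False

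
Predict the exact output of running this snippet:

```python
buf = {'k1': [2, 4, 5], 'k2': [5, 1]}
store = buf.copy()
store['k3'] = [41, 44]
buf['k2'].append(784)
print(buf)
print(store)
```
{'k1': [2, 4, 5], 'k2': [5, 1, 784]}
{'k1': [2, 4, 5], 'k2': [5, 1, 784], 'k3': [41, 44]}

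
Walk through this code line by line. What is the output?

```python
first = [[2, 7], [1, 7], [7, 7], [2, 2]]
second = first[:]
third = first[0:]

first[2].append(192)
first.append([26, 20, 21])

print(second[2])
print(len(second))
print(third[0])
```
[7, 7, 192]
4
[2, 7]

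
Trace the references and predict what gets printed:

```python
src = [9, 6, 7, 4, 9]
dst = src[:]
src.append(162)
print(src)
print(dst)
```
[9, 6, 7, 4, 9, 162]
[9, 6, 7, 4, 9]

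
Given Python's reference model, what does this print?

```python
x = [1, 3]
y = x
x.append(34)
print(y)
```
[1, 3, 34]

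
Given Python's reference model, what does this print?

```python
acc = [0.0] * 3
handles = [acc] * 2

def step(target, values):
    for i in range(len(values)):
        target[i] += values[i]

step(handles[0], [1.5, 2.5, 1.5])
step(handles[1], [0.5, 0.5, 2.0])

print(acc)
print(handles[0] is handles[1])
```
[2.0, 3.0, 3.5]
True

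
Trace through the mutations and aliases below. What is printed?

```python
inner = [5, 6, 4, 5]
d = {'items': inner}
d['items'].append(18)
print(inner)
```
[5, 6, 4, 5, 18]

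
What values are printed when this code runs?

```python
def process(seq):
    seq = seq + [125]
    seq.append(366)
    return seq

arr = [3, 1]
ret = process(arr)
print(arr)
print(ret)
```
[3, 1]
[3, 1, 125, 366]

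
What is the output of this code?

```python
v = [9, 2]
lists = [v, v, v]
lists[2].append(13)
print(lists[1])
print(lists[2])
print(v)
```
[9, 2, 13]
[9, 2, 13]
[9, 2, 13]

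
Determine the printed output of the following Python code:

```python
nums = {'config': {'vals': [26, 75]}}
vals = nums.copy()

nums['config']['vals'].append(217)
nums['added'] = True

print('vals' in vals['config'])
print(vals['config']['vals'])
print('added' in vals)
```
True
[26, 75, 217]
False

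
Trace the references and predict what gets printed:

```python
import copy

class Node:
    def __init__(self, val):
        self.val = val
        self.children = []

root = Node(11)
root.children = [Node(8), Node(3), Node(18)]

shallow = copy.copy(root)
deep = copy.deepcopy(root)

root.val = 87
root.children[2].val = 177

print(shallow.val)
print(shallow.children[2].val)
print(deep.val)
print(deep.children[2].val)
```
11
177
11
18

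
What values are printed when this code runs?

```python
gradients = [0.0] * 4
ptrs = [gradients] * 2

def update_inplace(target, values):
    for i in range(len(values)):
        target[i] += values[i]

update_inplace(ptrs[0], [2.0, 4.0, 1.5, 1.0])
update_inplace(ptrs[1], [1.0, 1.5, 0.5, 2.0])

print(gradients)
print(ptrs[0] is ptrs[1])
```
[3.0, 5.5, 2.0, 3.0]
True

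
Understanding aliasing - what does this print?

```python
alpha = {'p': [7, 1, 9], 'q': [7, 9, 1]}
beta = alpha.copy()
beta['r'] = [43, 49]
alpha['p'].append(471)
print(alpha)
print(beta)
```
{'p': [7, 1, 9, 471], 'q': [7, 9, 1]}
{'p': [7, 1, 9, 471], 'q': [7, 9, 1], 'r': [43, 49]}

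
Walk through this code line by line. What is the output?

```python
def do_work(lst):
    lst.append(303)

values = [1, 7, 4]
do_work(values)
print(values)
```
[1, 7, 4, 303]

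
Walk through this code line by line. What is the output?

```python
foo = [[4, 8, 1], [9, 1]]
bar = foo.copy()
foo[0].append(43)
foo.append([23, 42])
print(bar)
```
[[4, 8, 1, 43], [9, 1]]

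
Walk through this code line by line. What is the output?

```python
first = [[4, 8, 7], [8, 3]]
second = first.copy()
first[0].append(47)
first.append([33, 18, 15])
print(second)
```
[[4, 8, 7, 47], [8, 3]]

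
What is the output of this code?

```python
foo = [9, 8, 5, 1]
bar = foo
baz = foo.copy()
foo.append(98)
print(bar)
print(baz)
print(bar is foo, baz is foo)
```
[9, 8, 5, 1, 98]
[9, 8, 5, 1]
True False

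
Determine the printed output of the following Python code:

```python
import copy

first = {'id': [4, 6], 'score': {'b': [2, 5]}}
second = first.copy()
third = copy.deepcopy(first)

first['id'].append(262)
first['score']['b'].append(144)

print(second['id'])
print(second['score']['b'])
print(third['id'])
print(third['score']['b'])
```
[4, 6, 262]
[2, 5, 144]
[4, 6]
[2, 5]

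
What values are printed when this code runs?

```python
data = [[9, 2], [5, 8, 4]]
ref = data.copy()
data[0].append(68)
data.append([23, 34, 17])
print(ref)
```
[[9, 2, 68], [5, 8, 4]]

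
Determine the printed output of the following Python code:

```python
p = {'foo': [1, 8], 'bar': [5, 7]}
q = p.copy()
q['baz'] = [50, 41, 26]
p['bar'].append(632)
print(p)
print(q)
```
{'foo': [1, 8], 'bar': [5, 7, 632]}
{'foo': [1, 8], 'bar': [5, 7, 632], 'baz': [50, 41, 26]}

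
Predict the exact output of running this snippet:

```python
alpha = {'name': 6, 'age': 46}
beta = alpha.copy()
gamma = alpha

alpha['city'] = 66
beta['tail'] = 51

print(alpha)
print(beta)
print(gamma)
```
{'name': 6, 'age': 46, 'city': 66}
{'name': 6, 'age': 46, 'tail': 51}
{'name': 6, 'age': 46, 'city': 66}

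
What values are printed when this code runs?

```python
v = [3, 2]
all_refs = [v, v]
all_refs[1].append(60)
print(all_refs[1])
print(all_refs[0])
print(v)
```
[3, 2, 60]
[3, 2, 60]
[3, 2, 60]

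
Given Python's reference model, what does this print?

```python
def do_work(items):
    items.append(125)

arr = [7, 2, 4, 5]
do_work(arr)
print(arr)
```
[7, 2, 4, 5, 125]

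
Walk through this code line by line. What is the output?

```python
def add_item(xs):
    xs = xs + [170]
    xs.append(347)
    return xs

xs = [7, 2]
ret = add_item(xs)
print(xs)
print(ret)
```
[7, 2]
[7, 2, 170, 347]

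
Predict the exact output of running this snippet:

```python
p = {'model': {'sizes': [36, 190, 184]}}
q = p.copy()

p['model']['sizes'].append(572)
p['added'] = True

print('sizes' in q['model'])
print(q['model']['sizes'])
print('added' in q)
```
True
[36, 190, 184, 572]
False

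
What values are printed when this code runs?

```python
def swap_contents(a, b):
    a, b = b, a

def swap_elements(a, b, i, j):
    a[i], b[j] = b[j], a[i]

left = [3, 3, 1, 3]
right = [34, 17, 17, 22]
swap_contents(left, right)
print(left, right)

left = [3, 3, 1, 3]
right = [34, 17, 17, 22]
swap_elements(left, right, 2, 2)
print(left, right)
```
[3, 3, 1, 3] [34, 17, 17, 22]
[3, 3, 17, 3] [34, 17, 1, 22]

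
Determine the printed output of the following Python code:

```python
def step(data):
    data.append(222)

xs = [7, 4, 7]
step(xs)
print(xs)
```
[7, 4, 7, 222]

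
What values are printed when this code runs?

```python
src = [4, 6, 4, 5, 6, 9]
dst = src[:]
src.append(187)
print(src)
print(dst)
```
[4, 6, 4, 5, 6, 9, 187]
[4, 6, 4, 5, 6, 9]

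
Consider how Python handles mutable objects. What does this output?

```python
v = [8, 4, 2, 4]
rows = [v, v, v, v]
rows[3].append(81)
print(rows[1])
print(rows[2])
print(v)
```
[8, 4, 2, 4, 81]
[8, 4, 2, 4, 81]
[8, 4, 2, 4, 81]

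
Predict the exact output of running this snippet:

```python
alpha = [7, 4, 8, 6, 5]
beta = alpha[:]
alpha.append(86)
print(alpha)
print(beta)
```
[7, 4, 8, 6, 5, 86]
[7, 4, 8, 6, 5]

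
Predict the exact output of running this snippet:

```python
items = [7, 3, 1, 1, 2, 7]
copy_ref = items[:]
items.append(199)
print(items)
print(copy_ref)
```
[7, 3, 1, 1, 2, 7, 199]
[7, 3, 1, 1, 2, 7]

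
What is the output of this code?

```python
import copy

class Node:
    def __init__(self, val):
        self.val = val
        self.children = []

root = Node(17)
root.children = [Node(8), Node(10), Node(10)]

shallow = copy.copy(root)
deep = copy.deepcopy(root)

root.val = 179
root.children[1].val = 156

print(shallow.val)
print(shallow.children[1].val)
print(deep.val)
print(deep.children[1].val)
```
17
156
17
10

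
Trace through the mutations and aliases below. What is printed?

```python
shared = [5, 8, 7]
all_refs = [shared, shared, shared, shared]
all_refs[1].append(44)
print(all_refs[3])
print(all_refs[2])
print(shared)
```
[5, 8, 7, 44]
[5, 8, 7, 44]
[5, 8, 7, 44]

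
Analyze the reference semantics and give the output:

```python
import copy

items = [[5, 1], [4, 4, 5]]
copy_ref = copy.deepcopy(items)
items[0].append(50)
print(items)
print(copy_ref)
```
[[5, 1, 50], [4, 4, 5]]
[[5, 1], [4, 4, 5]]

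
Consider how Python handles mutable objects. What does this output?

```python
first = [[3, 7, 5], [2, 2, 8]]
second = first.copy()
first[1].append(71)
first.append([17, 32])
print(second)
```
[[3, 7, 5], [2, 2, 8, 71]]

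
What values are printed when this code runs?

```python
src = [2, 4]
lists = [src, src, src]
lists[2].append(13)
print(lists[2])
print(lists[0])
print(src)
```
[2, 4, 13]
[2, 4, 13]
[2, 4, 13]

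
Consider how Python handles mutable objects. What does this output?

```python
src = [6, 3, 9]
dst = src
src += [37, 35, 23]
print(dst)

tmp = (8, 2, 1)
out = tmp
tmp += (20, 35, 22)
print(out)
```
[6, 3, 9, 37, 35, 23]
(8, 2, 1)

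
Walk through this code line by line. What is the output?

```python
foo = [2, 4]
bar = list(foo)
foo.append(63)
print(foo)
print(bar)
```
[2, 4, 63]
[2, 4]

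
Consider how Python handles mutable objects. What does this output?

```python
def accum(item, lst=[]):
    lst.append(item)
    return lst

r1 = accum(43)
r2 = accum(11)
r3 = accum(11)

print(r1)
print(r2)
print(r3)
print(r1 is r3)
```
[43, 11, 11]
[43, 11, 11]
[43, 11, 11]
True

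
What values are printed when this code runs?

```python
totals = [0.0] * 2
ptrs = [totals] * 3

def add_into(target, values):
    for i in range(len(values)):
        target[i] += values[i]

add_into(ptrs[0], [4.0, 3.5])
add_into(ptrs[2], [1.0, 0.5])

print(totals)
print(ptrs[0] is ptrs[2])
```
[5.0, 4.0]
True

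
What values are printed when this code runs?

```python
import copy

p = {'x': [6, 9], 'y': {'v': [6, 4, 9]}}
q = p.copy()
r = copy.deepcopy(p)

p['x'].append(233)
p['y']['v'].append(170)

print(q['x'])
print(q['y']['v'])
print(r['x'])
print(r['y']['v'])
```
[6, 9, 233]
[6, 4, 9, 170]
[6, 9]
[6, 4, 9]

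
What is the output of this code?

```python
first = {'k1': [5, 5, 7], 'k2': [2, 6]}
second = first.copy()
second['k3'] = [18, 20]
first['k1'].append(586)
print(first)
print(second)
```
{'k1': [5, 5, 7, 586], 'k2': [2, 6]}
{'k1': [5, 5, 7, 586], 'k2': [2, 6], 'k3': [18, 20]}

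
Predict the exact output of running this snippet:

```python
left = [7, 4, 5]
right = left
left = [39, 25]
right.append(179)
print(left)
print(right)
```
[39, 25]
[7, 4, 5, 179]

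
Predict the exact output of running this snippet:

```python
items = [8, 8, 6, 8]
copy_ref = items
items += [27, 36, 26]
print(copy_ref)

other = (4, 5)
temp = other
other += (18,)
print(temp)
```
[8, 8, 6, 8, 27, 36, 26]
(4, 5)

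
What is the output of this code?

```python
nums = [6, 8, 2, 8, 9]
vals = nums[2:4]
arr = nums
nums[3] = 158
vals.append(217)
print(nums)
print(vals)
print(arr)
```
[6, 8, 2, 158, 9]
[2, 8, 217]
[6, 8, 2, 158, 9]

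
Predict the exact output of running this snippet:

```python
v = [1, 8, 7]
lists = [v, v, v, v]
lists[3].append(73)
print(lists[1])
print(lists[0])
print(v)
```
[1, 8, 7, 73]
[1, 8, 7, 73]
[1, 8, 7, 73]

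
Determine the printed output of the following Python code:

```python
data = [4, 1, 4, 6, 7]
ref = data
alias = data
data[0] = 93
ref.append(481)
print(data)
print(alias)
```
[93, 1, 4, 6, 7, 481]
[93, 1, 4, 6, 7, 481]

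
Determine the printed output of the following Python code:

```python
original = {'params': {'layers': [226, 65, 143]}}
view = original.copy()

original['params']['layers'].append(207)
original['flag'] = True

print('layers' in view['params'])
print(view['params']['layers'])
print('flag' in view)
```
True
[226, 65, 143, 207]
False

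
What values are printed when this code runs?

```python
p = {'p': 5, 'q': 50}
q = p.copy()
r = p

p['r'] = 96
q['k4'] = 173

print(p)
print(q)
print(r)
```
{'p': 5, 'q': 50, 'r': 96}
{'p': 5, 'q': 50, 'k4': 173}
{'p': 5, 'q': 50, 'r': 96}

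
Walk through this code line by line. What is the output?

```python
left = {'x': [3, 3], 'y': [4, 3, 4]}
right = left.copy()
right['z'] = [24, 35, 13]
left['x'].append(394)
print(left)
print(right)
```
{'x': [3, 3, 394], 'y': [4, 3, 4]}
{'x': [3, 3, 394], 'y': [4, 3, 4], 'z': [24, 35, 13]}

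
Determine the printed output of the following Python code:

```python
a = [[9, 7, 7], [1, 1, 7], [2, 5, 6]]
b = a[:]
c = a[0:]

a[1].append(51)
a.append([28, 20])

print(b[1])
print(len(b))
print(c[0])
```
[1, 1, 7, 51]
3
[9, 7, 7]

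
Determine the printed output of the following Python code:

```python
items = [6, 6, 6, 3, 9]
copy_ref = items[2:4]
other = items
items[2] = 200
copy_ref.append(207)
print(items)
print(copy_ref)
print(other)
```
[6, 6, 200, 3, 9]
[6, 3, 207]
[6, 6, 200, 3, 9]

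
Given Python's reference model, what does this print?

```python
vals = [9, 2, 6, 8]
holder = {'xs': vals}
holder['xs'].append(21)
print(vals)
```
[9, 2, 6, 8, 21]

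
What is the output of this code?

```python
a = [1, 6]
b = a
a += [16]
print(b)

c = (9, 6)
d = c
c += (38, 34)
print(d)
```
[1, 6, 16]
(9, 6)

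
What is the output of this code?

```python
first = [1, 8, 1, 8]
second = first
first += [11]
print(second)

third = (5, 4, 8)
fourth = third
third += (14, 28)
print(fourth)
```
[1, 8, 1, 8, 11]
(5, 4, 8)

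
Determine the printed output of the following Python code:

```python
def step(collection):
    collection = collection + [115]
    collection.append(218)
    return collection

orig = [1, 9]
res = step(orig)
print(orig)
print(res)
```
[1, 9]
[1, 9, 115, 218]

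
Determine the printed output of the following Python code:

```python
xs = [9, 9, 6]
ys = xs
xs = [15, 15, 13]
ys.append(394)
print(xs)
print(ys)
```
[15, 15, 13]
[9, 9, 6, 394]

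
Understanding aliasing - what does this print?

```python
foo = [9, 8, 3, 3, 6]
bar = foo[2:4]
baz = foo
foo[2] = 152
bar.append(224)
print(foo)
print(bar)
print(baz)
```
[9, 8, 152, 3, 6]
[3, 3, 224]
[9, 8, 152, 3, 6]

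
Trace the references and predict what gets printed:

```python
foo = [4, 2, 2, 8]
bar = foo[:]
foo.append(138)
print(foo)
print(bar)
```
[4, 2, 2, 8, 138]
[4, 2, 2, 8]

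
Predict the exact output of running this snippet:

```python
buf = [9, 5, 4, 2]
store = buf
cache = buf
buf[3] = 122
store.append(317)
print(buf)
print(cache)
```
[9, 5, 4, 122, 317]
[9, 5, 4, 122, 317]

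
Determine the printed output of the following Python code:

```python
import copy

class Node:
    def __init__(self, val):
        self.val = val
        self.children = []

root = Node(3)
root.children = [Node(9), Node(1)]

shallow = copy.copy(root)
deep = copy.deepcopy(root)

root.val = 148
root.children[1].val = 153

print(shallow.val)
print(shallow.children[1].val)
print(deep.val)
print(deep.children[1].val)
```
3
153
3
1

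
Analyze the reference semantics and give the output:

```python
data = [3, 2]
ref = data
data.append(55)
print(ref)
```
[3, 2, 55]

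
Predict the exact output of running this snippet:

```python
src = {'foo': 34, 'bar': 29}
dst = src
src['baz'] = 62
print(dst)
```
{'foo': 34, 'bar': 29, 'baz': 62}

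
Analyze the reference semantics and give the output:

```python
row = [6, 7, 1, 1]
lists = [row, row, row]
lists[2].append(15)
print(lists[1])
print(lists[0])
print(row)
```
[6, 7, 1, 1, 15]
[6, 7, 1, 1, 15]
[6, 7, 1, 1, 15]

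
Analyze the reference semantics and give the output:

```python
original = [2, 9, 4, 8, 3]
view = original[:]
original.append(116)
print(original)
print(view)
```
[2, 9, 4, 8, 3, 116]
[2, 9, 4, 8, 3]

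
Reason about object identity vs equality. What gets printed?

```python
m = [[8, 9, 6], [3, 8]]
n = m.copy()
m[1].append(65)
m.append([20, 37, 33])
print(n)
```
[[8, 9, 6], [3, 8, 65]]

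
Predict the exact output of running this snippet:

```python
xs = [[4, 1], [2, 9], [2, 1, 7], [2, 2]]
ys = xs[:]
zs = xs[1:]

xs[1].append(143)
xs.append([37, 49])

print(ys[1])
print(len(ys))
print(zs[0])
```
[2, 9, 143]
4
[2, 9, 143]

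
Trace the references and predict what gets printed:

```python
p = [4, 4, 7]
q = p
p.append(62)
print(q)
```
[4, 4, 7, 62]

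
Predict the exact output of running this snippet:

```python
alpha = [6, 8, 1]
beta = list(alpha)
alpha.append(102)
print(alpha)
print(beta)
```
[6, 8, 1, 102]
[6, 8, 1]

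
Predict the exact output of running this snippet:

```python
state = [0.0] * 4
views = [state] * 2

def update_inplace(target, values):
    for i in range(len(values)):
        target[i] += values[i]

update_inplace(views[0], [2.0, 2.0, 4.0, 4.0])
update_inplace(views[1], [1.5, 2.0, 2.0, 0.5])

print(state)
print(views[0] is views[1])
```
[3.5, 4.0, 6.0, 4.5]
True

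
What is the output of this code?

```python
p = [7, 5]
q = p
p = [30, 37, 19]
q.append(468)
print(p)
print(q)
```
[30, 37, 19]
[7, 5, 468]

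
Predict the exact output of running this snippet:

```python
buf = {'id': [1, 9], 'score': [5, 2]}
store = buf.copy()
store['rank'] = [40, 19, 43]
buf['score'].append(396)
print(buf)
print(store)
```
{'id': [1, 9], 'score': [5, 2, 396]}
{'id': [1, 9], 'score': [5, 2, 396], 'rank': [40, 19, 43]}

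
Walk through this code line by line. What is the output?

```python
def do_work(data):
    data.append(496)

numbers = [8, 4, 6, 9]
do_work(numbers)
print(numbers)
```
[8, 4, 6, 9, 496]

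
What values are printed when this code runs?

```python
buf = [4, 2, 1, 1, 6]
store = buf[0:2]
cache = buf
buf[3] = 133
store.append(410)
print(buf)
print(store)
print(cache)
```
[4, 2, 1, 133, 6]
[4, 2, 410]
[4, 2, 1, 133, 6]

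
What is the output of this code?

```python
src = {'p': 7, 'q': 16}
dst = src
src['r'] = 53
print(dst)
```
{'p': 7, 'q': 16, 'r': 53}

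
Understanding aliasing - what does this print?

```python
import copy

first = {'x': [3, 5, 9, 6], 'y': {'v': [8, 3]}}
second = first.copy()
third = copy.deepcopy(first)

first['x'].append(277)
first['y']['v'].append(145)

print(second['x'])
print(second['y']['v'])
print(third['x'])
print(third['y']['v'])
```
[3, 5, 9, 6, 277]
[8, 3, 145]
[3, 5, 9, 6]
[8, 3]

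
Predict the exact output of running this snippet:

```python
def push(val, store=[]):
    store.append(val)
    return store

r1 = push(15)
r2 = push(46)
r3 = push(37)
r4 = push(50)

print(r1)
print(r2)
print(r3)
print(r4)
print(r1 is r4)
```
[15, 46, 37, 50]
[15, 46, 37, 50]
[15, 46, 37, 50]
[15, 46, 37, 50]
True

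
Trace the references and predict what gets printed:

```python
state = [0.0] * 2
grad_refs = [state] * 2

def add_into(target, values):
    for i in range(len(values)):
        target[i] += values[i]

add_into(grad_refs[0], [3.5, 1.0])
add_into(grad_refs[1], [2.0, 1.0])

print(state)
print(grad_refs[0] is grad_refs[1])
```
[5.5, 2.0]
True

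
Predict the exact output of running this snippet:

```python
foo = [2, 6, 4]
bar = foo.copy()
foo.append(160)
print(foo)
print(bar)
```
[2, 6, 4, 160]
[2, 6, 4]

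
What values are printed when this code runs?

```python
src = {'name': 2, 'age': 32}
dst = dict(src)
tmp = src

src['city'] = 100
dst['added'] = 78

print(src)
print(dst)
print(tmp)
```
{'name': 2, 'age': 32, 'city': 100}
{'name': 2, 'age': 32, 'added': 78}
{'name': 2, 'age': 32, 'city': 100}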